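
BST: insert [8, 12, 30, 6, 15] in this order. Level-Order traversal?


Root = 8; build tree by BST insertion.
Level-Order traversal: [8, 6, 12, 30, 15]


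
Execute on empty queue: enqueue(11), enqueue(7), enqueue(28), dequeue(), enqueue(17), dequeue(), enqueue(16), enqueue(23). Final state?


enqueue(11) -> [11]
enqueue(7) -> [11, 7]
enqueue(28) -> [11, 7, 28]
dequeue() returns 11 -> [7, 28]
enqueue(17) -> [7, 28, 17]
dequeue() returns 7 -> [28, 17]
enqueue(16) -> [28, 17, 16]
enqueue(23) -> [28, 17, 16, 23]
Final queue (front to back): [28, 17, 16, 23]


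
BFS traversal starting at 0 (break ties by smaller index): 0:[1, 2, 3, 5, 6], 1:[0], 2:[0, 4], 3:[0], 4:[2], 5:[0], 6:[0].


BFS queue: start with [0]
Visit order: [0, 1, 2, 3, 5, 6, 4]


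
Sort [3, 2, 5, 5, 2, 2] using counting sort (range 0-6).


Count array: [0, 0, 3, 1, 0, 2, 0]
Reconstruct: [2, 2, 2, 3, 5, 5]


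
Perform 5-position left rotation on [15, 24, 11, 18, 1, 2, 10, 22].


Left rotate by 5: [2, 10, 22, 15, 24, 11, 18, 1]


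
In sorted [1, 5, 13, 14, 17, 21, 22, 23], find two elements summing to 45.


Two pointers: lo=0, hi=7
Found pair: (22, 23) summing to 45


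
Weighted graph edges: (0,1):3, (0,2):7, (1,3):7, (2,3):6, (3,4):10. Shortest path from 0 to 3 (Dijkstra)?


Dijkstra from 0:
Distances: {0: 0, 1: 3, 2: 7, 3: 10, 4: 20}
Shortest distance to 3 = 10, path = [0, 1, 3]


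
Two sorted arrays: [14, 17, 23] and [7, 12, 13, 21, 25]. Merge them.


Compare heads, take smaller each step.
Merged: [7, 12, 13, 14, 17, 21, 23, 25]


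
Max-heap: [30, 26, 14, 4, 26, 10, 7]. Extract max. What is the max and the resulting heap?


Max = 30
Replace root with last, heapify down
Resulting heap: [26, 26, 14, 4, 7, 10]


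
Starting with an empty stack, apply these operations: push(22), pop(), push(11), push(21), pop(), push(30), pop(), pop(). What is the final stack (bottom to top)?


push(22) -> [22]
pop() returns 22 -> []
push(11) -> [11]
push(21) -> [11, 21]
pop() returns 21 -> [11]
push(30) -> [11, 30]
pop() returns 30 -> [11]
pop() returns 11 -> []
Final stack (bottom to top): []


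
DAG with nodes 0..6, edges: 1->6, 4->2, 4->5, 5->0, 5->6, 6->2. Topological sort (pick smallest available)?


Kahn's algorithm, process smallest node first
Order: [1, 3, 4, 5, 0, 6, 2]


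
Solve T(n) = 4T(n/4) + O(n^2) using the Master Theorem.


a=4, b=4, c=2. log_4(4)=1 < c=2. Case 3: O(n^c) = O(n^2)
Complexity: O(n^2)


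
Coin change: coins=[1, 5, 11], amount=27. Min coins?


dp[0]=0; dp[i]=1+min(dp[i-c] for c in coins)
...dp[22]=2, dp[23]=3, dp[24]=4, dp[25]=5, dp[26]=4, dp[27]=3
Minimum coins for 27 = 3


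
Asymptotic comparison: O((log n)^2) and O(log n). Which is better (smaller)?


logarithmic grows slower than polylogarithmic
O(log n) is asymptotically smaller; O((log n)^2) grows faster


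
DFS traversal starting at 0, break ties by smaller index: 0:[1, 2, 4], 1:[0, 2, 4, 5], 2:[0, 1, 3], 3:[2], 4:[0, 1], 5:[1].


DFS stack-based: start with [0]
Visit order: [0, 1, 2, 3, 4, 5]


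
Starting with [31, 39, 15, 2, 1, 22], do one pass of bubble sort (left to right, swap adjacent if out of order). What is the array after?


After one pass: [31, 15, 2, 1, 22, 39]


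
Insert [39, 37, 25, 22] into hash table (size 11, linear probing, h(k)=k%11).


Insertions: 39->slot 6; 37->slot 4; 25->slot 3; 22->slot 0
Table: [22, None, None, 25, 37, None, 39, None, None, None, None]


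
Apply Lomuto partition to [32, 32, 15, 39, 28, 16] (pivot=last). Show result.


Elements <= 16 go left of pivot.
Result: [15, 16, 32, 39, 28, 32], pivot at index 1


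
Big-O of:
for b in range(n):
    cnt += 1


Per nesting level: O(n) = O(n)
Complexity: O(n)


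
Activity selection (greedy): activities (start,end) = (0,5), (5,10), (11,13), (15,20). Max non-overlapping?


Greedy: pick earliest-ending, then skip overlaps.
Selected (4 activities): [(0, 5), (5, 10), (11, 13), (15, 20)]


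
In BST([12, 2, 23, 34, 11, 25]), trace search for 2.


BST root = 12
Search for 2: compare at each node
Path: [12, 2]


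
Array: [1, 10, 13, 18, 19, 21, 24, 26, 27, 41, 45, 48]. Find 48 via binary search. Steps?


Search for 48:
[0,11] mid=5 arr[5]=21
[6,11] mid=8 arr[8]=27
[9,11] mid=10 arr[10]=45
[11,11] mid=11 arr[11]=48
Total: 4 comparisons


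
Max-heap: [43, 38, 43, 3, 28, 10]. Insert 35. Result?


Append 35: [43, 38, 43, 3, 28, 10, 35]
Bubble up: no swaps needed
Result: [43, 38, 43, 3, 28, 10, 35]


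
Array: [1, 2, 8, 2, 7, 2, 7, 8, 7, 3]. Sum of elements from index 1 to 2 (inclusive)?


Prefix sums: [0, 1, 3, 11, 13, 20, 22, 29, 37, 44, 47]
Sum[1..2] = prefix[3] - prefix[1] = 11 - 1 = 10


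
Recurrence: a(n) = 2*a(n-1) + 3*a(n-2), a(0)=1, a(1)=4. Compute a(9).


Build bottom-up:
...a(7)=2734, a(8)=8201, a(9)=2*8201+3*2734=24604


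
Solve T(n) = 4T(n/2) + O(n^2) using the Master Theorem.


a=4, b=2, c=2. log_2(4)=2 = c=2. Case 2: O(n^c log n) = O(n^2 log n)
Complexity: O(n^2 log n)


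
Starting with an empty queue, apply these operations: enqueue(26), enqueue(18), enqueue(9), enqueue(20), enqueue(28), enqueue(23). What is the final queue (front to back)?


enqueue(26) -> [26]
enqueue(18) -> [26, 18]
enqueue(9) -> [26, 18, 9]
enqueue(20) -> [26, 18, 9, 20]
enqueue(28) -> [26, 18, 9, 20, 28]
enqueue(23) -> [26, 18, 9, 20, 28, 23]
Final queue (front to back): [26, 18, 9, 20, 28, 23]


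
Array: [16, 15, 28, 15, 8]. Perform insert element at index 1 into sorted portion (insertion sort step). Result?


After one pass: [15, 16, 28, 15, 8]


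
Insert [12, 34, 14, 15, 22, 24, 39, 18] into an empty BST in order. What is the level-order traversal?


Root = 12; build tree by BST insertion.
Level-Order traversal: [12, 34, 14, 39, 15, 22, 18, 24]


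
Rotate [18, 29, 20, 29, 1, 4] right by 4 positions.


Right rotate by 4: [20, 29, 1, 4, 18, 29]


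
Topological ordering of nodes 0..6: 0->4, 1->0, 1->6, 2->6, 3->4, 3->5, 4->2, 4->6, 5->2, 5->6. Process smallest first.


Kahn's algorithm, process smallest node first
Order: [1, 0, 3, 4, 5, 2, 6]


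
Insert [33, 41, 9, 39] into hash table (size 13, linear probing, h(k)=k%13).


Insertions: 33->slot 7; 41->slot 2; 9->slot 9; 39->slot 0
Table: [39, None, 41, None, None, None, None, 33, None, 9, None, None, None]


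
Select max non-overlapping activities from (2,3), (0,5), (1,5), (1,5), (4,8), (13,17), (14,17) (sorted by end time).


Greedy: pick earliest-ending, then skip overlaps.
Selected (3 activities): [(2, 3), (4, 8), (13, 17)]


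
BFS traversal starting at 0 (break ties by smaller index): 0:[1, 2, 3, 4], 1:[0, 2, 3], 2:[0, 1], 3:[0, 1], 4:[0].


BFS queue: start with [0]
Visit order: [0, 1, 2, 3, 4]


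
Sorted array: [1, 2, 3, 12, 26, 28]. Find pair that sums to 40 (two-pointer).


Two pointers: lo=0, hi=5
Found pair: (12, 28) summing to 40


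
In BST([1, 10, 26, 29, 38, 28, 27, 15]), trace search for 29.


BST root = 1
Search for 29: compare at each node
Path: [1, 10, 26, 29]


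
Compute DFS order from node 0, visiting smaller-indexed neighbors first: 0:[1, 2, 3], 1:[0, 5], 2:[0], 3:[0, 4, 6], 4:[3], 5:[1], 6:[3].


DFS stack-based: start with [0]
Visit order: [0, 1, 5, 2, 3, 4, 6]


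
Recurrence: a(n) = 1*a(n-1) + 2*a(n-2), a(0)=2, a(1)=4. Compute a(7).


Build bottom-up:
...a(5)=64, a(6)=128, a(7)=1*128+2*64=256


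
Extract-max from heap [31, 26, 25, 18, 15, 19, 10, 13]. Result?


Max = 31
Replace root with last, heapify down
Resulting heap: [26, 18, 25, 13, 15, 19, 10]


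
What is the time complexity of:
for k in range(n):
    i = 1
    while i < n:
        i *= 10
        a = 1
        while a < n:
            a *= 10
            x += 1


Per nesting level: O(n) * O(log n) * O(log n) = O(n (log n)^2)
Complexity: O(n (log n)^2)


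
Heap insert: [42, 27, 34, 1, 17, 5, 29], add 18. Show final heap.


Append 18: [42, 27, 34, 1, 17, 5, 29, 18]
Bubble up: swap idx 7(18) with idx 3(1)
Result: [42, 27, 34, 18, 17, 5, 29, 1]


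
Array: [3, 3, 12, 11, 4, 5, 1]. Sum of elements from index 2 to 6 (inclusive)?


Prefix sums: [0, 3, 6, 18, 29, 33, 38, 39]
Sum[2..6] = prefix[7] - prefix[2] = 39 - 6 = 33


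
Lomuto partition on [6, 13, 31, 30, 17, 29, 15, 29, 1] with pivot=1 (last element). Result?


Elements <= 1 go left of pivot.
Result: [1, 13, 31, 30, 17, 29, 15, 29, 6], pivot at index 0


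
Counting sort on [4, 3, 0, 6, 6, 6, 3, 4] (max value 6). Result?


Count array: [1, 0, 0, 2, 2, 0, 3]
Reconstruct: [0, 3, 3, 4, 4, 6, 6, 6]


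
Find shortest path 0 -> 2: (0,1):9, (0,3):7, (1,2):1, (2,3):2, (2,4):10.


Dijkstra from 0:
Distances: {0: 0, 1: 9, 2: 9, 3: 7, 4: 19}
Shortest distance to 2 = 9, path = [0, 3, 2]


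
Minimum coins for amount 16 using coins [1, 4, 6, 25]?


dp[0]=0; dp[i]=1+min(dp[i-c] for c in coins)
...dp[11]=3, dp[12]=2, dp[13]=3, dp[14]=3, dp[15]=4, dp[16]=3
Minimum coins for 16 = 3


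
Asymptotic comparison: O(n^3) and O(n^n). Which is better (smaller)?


cubic grows slower than n^n
O(n^3) is asymptotically smaller; O(n^n) grows faster


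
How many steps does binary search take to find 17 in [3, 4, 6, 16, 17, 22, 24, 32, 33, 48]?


Search for 17:
[0,9] mid=4 arr[4]=17
Total: 1 comparisons


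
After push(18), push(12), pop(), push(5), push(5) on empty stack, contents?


push(18) -> [18]
push(12) -> [18, 12]
pop() returns 12 -> [18]
push(5) -> [18, 5]
push(5) -> [18, 5, 5]
Final stack (bottom to top): [18, 5, 5]


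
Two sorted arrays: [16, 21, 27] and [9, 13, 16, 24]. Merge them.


Compare heads, take smaller each step.
Merged: [9, 13, 16, 16, 21, 24, 27]


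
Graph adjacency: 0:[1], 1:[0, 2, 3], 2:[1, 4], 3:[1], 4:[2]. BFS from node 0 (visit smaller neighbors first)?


BFS queue: start with [0]
Visit order: [0, 1, 2, 3, 4]


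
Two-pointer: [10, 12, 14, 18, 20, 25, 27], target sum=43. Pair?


Two pointers: lo=0, hi=6
Found pair: (18, 25) summing to 43


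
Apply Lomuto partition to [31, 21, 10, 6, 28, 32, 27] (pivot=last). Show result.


Elements <= 27 go left of pivot.
Result: [21, 10, 6, 27, 28, 32, 31], pivot at index 3


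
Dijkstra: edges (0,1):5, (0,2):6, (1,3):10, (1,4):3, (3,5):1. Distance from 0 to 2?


Dijkstra from 0:
Distances: {0: 0, 1: 5, 2: 6, 3: 15, 4: 8, 5: 16}
Shortest distance to 2 = 6, path = [0, 2]


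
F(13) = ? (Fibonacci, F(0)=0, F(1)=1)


F(n)=F(n-1)+F(n-2)
...F(11)=89, F(12)=144, F(13)=233


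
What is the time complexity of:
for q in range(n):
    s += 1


Per nesting level: O(n) = O(n)
Complexity: O(n)


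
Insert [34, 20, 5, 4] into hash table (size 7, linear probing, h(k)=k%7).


Insertions: 34->slot 6; 20->slot 0; 5->slot 5; 4->slot 4
Table: [20, None, None, None, 4, 5, 34]


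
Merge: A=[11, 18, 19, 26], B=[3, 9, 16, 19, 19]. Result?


Compare heads, take smaller each step.
Merged: [3, 9, 11, 16, 18, 19, 19, 19, 26]


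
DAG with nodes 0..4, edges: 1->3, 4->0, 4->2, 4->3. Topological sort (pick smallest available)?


Kahn's algorithm, process smallest node first
Order: [1, 4, 0, 2, 3]


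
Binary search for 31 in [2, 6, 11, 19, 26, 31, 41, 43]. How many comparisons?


Search for 31:
[0,7] mid=3 arr[3]=19
[4,7] mid=5 arr[5]=31
Total: 2 comparisons


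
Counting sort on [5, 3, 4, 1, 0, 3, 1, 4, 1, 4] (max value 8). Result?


Count array: [1, 3, 0, 2, 3, 1, 0, 0, 0]
Reconstruct: [0, 1, 1, 1, 3, 3, 4, 4, 4, 5]


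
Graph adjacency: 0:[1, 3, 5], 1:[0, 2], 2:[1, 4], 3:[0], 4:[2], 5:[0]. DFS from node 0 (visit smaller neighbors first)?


DFS stack-based: start with [0]
Visit order: [0, 1, 2, 4, 3, 5]


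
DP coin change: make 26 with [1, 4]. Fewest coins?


dp[0]=0; dp[i]=1+min(dp[i-c] for c in coins)
...dp[21]=6, dp[22]=7, dp[23]=8, dp[24]=6, dp[25]=7, dp[26]=8
Minimum coins for 26 = 8


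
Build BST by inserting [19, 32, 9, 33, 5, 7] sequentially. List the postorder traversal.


Root = 19; build tree by BST insertion.
Postorder traversal: [7, 5, 9, 33, 32, 19]


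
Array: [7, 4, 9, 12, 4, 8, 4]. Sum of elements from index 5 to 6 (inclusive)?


Prefix sums: [0, 7, 11, 20, 32, 36, 44, 48]
Sum[5..6] = prefix[7] - prefix[5] = 48 - 36 = 12


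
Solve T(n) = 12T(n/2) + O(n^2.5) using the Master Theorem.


a=12, b=2, c=2.5. log_2(12)=3.585 > c=2.5. Case 1: O(n^log_b(a)) = O(n^3.585)
Complexity: O(n^3.585)


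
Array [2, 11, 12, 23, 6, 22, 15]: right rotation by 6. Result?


Right rotate by 6: [11, 12, 23, 6, 22, 15, 2]


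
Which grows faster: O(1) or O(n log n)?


constant grows slower than linearithmic
O(1) is asymptotically smaller; O(n log n) grows faster


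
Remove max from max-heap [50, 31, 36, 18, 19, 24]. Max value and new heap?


Max = 50
Replace root with last, heapify down
Resulting heap: [36, 31, 24, 18, 19]


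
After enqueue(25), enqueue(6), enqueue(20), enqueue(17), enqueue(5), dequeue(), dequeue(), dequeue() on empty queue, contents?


enqueue(25) -> [25]
enqueue(6) -> [25, 6]
enqueue(20) -> [25, 6, 20]
enqueue(17) -> [25, 6, 20, 17]
enqueue(5) -> [25, 6, 20, 17, 5]
dequeue() returns 25 -> [6, 20, 17, 5]
dequeue() returns 6 -> [20, 17, 5]
dequeue() returns 20 -> [17, 5]
Final queue (front to back): [17, 5]


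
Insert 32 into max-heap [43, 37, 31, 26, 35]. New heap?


Append 32: [43, 37, 31, 26, 35, 32]
Bubble up: swap idx 5(32) with idx 2(31)
Result: [43, 37, 32, 26, 35, 31]


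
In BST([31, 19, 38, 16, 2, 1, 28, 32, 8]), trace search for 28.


BST root = 31
Search for 28: compare at each node
Path: [31, 19, 28]


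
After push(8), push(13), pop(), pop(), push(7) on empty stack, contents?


push(8) -> [8]
push(13) -> [8, 13]
pop() returns 13 -> [8]
pop() returns 8 -> []
push(7) -> [7]
Final stack (bottom to top): [7]


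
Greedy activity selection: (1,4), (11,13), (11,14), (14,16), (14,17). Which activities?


Greedy: pick earliest-ending, then skip overlaps.
Selected (3 activities): [(1, 4), (11, 13), (14, 16)]


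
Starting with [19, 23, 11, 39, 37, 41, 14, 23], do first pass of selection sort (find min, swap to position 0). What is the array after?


After one pass: [11, 23, 19, 39, 37, 41, 14, 23]


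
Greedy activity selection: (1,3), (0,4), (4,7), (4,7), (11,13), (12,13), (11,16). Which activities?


Greedy: pick earliest-ending, then skip overlaps.
Selected (3 activities): [(1, 3), (4, 7), (11, 13)]


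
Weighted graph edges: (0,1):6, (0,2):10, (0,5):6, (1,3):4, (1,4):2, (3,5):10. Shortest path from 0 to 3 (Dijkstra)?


Dijkstra from 0:
Distances: {0: 0, 1: 6, 2: 10, 3: 10, 4: 8, 5: 6}
Shortest distance to 3 = 10, path = [0, 1, 3]


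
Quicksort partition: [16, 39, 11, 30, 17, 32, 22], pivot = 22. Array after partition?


Elements <= 22 go left of pivot.
Result: [16, 11, 17, 22, 39, 32, 30], pivot at index 3


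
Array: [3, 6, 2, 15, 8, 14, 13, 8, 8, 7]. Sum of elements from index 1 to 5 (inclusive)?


Prefix sums: [0, 3, 9, 11, 26, 34, 48, 61, 69, 77, 84]
Sum[1..5] = prefix[6] - prefix[1] = 48 - 3 = 45


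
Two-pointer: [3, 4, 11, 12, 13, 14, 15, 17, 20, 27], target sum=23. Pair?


Two pointers: lo=0, hi=9
Found pair: (3, 20) summing to 23


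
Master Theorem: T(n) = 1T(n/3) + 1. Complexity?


a=1, b=3, c=0. log_3(1)=0 = c=0. Case 2: O(n^c log n) = O(log n)
Complexity: O(log n)


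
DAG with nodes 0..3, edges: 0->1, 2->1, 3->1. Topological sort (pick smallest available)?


Kahn's algorithm, process smallest node first
Order: [0, 2, 3, 1]


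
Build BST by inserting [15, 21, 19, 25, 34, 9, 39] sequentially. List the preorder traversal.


Root = 15; build tree by BST insertion.
Preorder traversal: [15, 9, 21, 19, 25, 34, 39]


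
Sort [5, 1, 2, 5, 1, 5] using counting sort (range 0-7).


Count array: [0, 2, 1, 0, 0, 3, 0, 0]
Reconstruct: [1, 1, 2, 5, 5, 5]


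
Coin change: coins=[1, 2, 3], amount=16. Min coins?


dp[0]=0; dp[i]=1+min(dp[i-c] for c in coins)
...dp[11]=4, dp[12]=4, dp[13]=5, dp[14]=5, dp[15]=5, dp[16]=6
Minimum coins for 16 = 6


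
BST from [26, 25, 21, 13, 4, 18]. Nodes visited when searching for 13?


BST root = 26
Search for 13: compare at each node
Path: [26, 25, 21, 13]


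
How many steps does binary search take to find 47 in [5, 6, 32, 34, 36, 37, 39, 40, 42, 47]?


Search for 47:
[0,9] mid=4 arr[4]=36
[5,9] mid=7 arr[7]=40
[8,9] mid=8 arr[8]=42
[9,9] mid=9 arr[9]=47
Total: 4 comparisons


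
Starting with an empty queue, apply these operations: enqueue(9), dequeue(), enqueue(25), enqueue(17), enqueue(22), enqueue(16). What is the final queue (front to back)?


enqueue(9) -> [9]
dequeue() returns 9 -> []
enqueue(25) -> [25]
enqueue(17) -> [25, 17]
enqueue(22) -> [25, 17, 22]
enqueue(16) -> [25, 17, 22, 16]
Final queue (front to back): [25, 17, 22, 16]


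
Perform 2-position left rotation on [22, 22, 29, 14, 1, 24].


Left rotate by 2: [29, 14, 1, 24, 22, 22]


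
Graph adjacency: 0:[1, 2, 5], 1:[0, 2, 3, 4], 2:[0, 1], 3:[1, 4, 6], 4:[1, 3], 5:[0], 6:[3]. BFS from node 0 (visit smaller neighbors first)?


BFS queue: start with [0]
Visit order: [0, 1, 2, 5, 3, 4, 6]


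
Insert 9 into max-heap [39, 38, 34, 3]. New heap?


Append 9: [39, 38, 34, 3, 9]
Bubble up: no swaps needed
Result: [39, 38, 34, 3, 9]


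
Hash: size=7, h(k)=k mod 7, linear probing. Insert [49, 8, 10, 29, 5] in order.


Insertions: 49->slot 0; 8->slot 1; 10->slot 3; 29->slot 2; 5->slot 5
Table: [49, 8, 29, 10, None, 5, None]


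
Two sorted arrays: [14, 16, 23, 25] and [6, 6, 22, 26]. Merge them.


Compare heads, take smaller each step.
Merged: [6, 6, 14, 16, 22, 23, 25, 26]


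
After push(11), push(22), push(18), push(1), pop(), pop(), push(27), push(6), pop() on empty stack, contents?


push(11) -> [11]
push(22) -> [11, 22]
push(18) -> [11, 22, 18]
push(1) -> [11, 22, 18, 1]
pop() returns 1 -> [11, 22, 18]
pop() returns 18 -> [11, 22]
push(27) -> [11, 22, 27]
push(6) -> [11, 22, 27, 6]
pop() returns 6 -> [11, 22, 27]
Final stack (bottom to top): [11, 22, 27]


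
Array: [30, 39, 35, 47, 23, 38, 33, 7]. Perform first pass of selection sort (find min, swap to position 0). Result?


After one pass: [7, 39, 35, 47, 23, 38, 33, 30]


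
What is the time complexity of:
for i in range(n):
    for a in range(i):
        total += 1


Per nesting level: O(n) * O(n) [triangular over i] = O(n^2)
Complexity: O(n^2)


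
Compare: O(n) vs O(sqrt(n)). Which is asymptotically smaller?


sublinear grows slower than linear
O(sqrt(n)) is asymptotically smaller; O(n) grows faster


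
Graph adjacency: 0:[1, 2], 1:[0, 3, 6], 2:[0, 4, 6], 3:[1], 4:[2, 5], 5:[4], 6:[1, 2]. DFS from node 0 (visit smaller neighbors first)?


DFS stack-based: start with [0]
Visit order: [0, 1, 3, 6, 2, 4, 5]


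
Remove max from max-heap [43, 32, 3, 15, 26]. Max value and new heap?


Max = 43
Replace root with last, heapify down
Resulting heap: [32, 26, 3, 15]


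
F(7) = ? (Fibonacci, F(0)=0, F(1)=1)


F(n)=F(n-1)+F(n-2)
...F(5)=5, F(6)=8, F(7)=13


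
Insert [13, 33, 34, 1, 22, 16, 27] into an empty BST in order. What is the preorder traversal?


Root = 13; build tree by BST insertion.
Preorder traversal: [13, 1, 33, 22, 16, 27, 34]


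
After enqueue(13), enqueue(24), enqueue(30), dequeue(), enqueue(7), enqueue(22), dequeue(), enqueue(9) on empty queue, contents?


enqueue(13) -> [13]
enqueue(24) -> [13, 24]
enqueue(30) -> [13, 24, 30]
dequeue() returns 13 -> [24, 30]
enqueue(7) -> [24, 30, 7]
enqueue(22) -> [24, 30, 7, 22]
dequeue() returns 24 -> [30, 7, 22]
enqueue(9) -> [30, 7, 22, 9]
Final queue (front to back): [30, 7, 22, 9]


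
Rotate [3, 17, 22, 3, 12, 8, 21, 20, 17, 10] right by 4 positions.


Right rotate by 4: [21, 20, 17, 10, 3, 17, 22, 3, 12, 8]


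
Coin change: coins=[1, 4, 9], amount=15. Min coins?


dp[0]=0; dp[i]=1+min(dp[i-c] for c in coins)
...dp[10]=2, dp[11]=3, dp[12]=3, dp[13]=2, dp[14]=3, dp[15]=4
Minimum coins for 15 = 4


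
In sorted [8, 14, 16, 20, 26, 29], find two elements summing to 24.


Two pointers: lo=0, hi=5
Found pair: (8, 16) summing to 24


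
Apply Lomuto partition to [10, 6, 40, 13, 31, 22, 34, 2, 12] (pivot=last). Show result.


Elements <= 12 go left of pivot.
Result: [10, 6, 2, 12, 31, 22, 34, 40, 13], pivot at index 3


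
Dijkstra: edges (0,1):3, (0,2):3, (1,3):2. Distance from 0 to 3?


Dijkstra from 0:
Distances: {0: 0, 1: 3, 2: 3, 3: 5}
Shortest distance to 3 = 5, path = [0, 1, 3]


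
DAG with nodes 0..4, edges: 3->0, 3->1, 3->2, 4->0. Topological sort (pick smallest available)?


Kahn's algorithm, process smallest node first
Order: [3, 1, 2, 4, 0]


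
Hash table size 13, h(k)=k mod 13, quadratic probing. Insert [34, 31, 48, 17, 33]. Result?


Insertions: 34->slot 8; 31->slot 5; 48->slot 9; 17->slot 4; 33->slot 7
Table: [None, None, None, None, 17, 31, None, 33, 34, 48, None, None, None]


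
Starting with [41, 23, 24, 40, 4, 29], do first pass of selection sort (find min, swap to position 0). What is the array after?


After one pass: [4, 23, 24, 40, 41, 29]


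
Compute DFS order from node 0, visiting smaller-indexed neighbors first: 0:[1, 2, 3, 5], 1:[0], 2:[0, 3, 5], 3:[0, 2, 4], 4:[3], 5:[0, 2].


DFS stack-based: start with [0]
Visit order: [0, 1, 2, 3, 4, 5]


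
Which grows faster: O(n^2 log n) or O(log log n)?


double-logarithmic grows slower than n^2 log n
O(log log n) is asymptotically smaller; O(n^2 log n) grows faster


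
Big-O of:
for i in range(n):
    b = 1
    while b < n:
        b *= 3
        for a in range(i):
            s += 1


Per nesting level: O(n) * O(log n) * O(n) [triangular over i] = O(n^2 log n)
Complexity: O(n^2 log n)


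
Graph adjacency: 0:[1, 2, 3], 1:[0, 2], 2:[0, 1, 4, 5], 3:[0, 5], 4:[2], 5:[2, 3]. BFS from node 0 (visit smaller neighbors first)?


BFS queue: start with [0]
Visit order: [0, 1, 2, 3, 4, 5]


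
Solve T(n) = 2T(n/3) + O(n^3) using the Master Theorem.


a=2, b=3, c=3. log_3(2)=0.631 < c=3. Case 3: O(n^c) = O(n^3)
Complexity: O(n^3)


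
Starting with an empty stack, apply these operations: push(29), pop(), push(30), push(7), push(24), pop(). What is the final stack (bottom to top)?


push(29) -> [29]
pop() returns 29 -> []
push(30) -> [30]
push(7) -> [30, 7]
push(24) -> [30, 7, 24]
pop() returns 24 -> [30, 7]
Final stack (bottom to top): [30, 7]


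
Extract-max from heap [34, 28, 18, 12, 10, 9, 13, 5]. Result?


Max = 34
Replace root with last, heapify down
Resulting heap: [28, 12, 18, 5, 10, 9, 13]


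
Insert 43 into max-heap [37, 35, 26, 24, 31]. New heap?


Append 43: [37, 35, 26, 24, 31, 43]
Bubble up: swap idx 5(43) with idx 2(26); swap idx 2(43) with idx 0(37)
Result: [43, 35, 37, 24, 31, 26]


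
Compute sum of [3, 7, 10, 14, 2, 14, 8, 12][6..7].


Prefix sums: [0, 3, 10, 20, 34, 36, 50, 58, 70]
Sum[6..7] = prefix[8] - prefix[6] = 70 - 50 = 20


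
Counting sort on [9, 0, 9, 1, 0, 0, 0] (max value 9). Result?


Count array: [4, 1, 0, 0, 0, 0, 0, 0, 0, 2]
Reconstruct: [0, 0, 0, 0, 1, 9, 9]


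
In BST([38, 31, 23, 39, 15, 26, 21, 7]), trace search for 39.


BST root = 38
Search for 39: compare at each node
Path: [38, 39]


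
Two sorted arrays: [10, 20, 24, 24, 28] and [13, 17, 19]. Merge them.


Compare heads, take smaller each step.
Merged: [10, 13, 17, 19, 20, 24, 24, 28]


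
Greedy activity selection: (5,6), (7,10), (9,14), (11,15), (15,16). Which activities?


Greedy: pick earliest-ending, then skip overlaps.
Selected (4 activities): [(5, 6), (7, 10), (11, 15), (15, 16)]


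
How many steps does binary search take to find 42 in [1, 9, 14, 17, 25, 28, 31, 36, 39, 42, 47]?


Search for 42:
[0,10] mid=5 arr[5]=28
[6,10] mid=8 arr[8]=39
[9,10] mid=9 arr[9]=42
Total: 3 comparisons


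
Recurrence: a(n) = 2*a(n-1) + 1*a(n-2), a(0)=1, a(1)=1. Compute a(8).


Build bottom-up:
...a(6)=99, a(7)=239, a(8)=2*239+1*99=577


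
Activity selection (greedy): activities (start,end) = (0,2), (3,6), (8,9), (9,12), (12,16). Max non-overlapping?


Greedy: pick earliest-ending, then skip overlaps.
Selected (5 activities): [(0, 2), (3, 6), (8, 9), (9, 12), (12, 16)]


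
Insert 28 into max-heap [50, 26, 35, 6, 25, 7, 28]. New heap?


Append 28: [50, 26, 35, 6, 25, 7, 28, 28]
Bubble up: swap idx 7(28) with idx 3(6); swap idx 3(28) with idx 1(26)
Result: [50, 28, 35, 26, 25, 7, 28, 6]


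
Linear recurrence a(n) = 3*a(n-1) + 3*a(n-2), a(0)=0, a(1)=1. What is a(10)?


Build bottom-up:
...a(8)=9315, a(9)=35316, a(10)=3*35316+3*9315=133893


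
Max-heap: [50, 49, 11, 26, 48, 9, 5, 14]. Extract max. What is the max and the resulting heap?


Max = 50
Replace root with last, heapify down
Resulting heap: [49, 48, 11, 26, 14, 9, 5]


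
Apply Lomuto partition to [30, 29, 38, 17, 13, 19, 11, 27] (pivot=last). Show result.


Elements <= 27 go left of pivot.
Result: [17, 13, 19, 11, 27, 38, 30, 29], pivot at index 4


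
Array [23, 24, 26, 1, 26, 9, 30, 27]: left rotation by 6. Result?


Left rotate by 6: [30, 27, 23, 24, 26, 1, 26, 9]


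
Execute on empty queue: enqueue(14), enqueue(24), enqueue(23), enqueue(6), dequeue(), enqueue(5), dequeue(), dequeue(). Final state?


enqueue(14) -> [14]
enqueue(24) -> [14, 24]
enqueue(23) -> [14, 24, 23]
enqueue(6) -> [14, 24, 23, 6]
dequeue() returns 14 -> [24, 23, 6]
enqueue(5) -> [24, 23, 6, 5]
dequeue() returns 24 -> [23, 6, 5]
dequeue() returns 23 -> [6, 5]
Final queue (front to back): [6, 5]


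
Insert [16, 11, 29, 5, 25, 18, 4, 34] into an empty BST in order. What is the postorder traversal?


Root = 16; build tree by BST insertion.
Postorder traversal: [4, 5, 11, 18, 25, 34, 29, 16]


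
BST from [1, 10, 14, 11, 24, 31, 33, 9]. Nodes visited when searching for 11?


BST root = 1
Search for 11: compare at each node
Path: [1, 10, 14, 11]


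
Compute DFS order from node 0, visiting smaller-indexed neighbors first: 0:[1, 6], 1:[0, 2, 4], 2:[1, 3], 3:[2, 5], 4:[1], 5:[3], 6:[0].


DFS stack-based: start with [0]
Visit order: [0, 1, 2, 3, 5, 4, 6]


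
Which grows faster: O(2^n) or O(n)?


linear grows slower than exponential
O(n) is asymptotically smaller; O(2^n) grows faster


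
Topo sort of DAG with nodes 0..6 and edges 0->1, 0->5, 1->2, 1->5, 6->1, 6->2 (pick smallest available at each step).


Kahn's algorithm, process smallest node first
Order: [0, 3, 4, 6, 1, 2, 5]


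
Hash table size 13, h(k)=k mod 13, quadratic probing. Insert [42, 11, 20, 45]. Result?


Insertions: 42->slot 3; 11->slot 11; 20->slot 7; 45->slot 6
Table: [None, None, None, 42, None, None, 45, 20, None, None, None, 11, None]


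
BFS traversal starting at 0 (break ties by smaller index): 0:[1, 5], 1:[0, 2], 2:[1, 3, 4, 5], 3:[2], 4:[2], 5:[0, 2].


BFS queue: start with [0]
Visit order: [0, 1, 5, 2, 3, 4]


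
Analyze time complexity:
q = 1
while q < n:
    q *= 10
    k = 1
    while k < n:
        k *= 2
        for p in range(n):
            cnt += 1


Per nesting level: O(log n) * O(log n) * O(n) = O(n (log n)^2)
Complexity: O(n (log n)^2)


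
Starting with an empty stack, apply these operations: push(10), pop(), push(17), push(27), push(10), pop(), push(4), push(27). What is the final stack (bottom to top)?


push(10) -> [10]
pop() returns 10 -> []
push(17) -> [17]
push(27) -> [17, 27]
push(10) -> [17, 27, 10]
pop() returns 10 -> [17, 27]
push(4) -> [17, 27, 4]
push(27) -> [17, 27, 4, 27]
Final stack (bottom to top): [17, 27, 4, 27]


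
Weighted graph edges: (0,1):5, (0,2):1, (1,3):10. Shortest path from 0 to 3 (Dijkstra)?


Dijkstra from 0:
Distances: {0: 0, 1: 5, 2: 1, 3: 15}
Shortest distance to 3 = 15, path = [0, 1, 3]


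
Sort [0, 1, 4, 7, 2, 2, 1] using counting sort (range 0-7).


Count array: [1, 2, 2, 0, 1, 0, 0, 1]
Reconstruct: [0, 1, 1, 2, 2, 4, 7]


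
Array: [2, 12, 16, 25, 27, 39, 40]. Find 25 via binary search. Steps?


Search for 25:
[0,6] mid=3 arr[3]=25
Total: 1 comparisons


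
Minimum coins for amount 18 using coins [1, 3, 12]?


dp[0]=0; dp[i]=1+min(dp[i-c] for c in coins)
...dp[13]=2, dp[14]=3, dp[15]=2, dp[16]=3, dp[17]=4, dp[18]=3
Minimum coins for 18 = 3


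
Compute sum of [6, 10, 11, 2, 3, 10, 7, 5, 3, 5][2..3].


Prefix sums: [0, 6, 16, 27, 29, 32, 42, 49, 54, 57, 62]
Sum[2..3] = prefix[4] - prefix[2] = 29 - 16 = 13


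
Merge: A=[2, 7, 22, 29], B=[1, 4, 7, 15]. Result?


Compare heads, take smaller each step.
Merged: [1, 2, 4, 7, 7, 15, 22, 29]


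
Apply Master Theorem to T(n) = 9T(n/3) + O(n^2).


a=9, b=3, c=2. log_3(9)=2 = c=2. Case 2: O(n^c log n) = O(n^2 log n)
Complexity: O(n^2 log n)


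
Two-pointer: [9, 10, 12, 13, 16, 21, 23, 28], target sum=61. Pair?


Two pointers: lo=0, hi=7
No pair sums to 61


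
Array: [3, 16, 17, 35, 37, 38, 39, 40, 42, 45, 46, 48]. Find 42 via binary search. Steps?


Search for 42:
[0,11] mid=5 arr[5]=38
[6,11] mid=8 arr[8]=42
Total: 2 comparisons


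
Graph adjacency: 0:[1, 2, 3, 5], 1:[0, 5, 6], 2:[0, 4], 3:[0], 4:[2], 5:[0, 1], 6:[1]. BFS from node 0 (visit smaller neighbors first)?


BFS queue: start with [0]
Visit order: [0, 1, 2, 3, 5, 6, 4]


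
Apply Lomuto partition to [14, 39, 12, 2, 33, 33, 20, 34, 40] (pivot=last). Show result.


Elements <= 40 go left of pivot.
Result: [14, 39, 12, 2, 33, 33, 20, 34, 40], pivot at index 8


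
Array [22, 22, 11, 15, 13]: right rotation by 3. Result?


Right rotate by 3: [11, 15, 13, 22, 22]


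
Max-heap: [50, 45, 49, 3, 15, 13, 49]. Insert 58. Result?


Append 58: [50, 45, 49, 3, 15, 13, 49, 58]
Bubble up: swap idx 7(58) with idx 3(3); swap idx 3(58) with idx 1(45); swap idx 1(58) with idx 0(50)
Result: [58, 50, 49, 45, 15, 13, 49, 3]


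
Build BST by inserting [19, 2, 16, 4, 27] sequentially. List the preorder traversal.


Root = 19; build tree by BST insertion.
Preorder traversal: [19, 2, 16, 4, 27]


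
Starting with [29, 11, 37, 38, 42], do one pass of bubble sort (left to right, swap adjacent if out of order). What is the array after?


After one pass: [11, 29, 37, 38, 42]


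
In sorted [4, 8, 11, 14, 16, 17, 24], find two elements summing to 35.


Two pointers: lo=0, hi=6
Found pair: (11, 24) summing to 35


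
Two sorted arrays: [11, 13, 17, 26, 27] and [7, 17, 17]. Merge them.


Compare heads, take smaller each step.
Merged: [7, 11, 13, 17, 17, 17, 26, 27]


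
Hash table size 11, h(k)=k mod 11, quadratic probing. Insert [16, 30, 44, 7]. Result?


Insertions: 16->slot 5; 30->slot 8; 44->slot 0; 7->slot 7
Table: [44, None, None, None, None, 16, None, 7, 30, None, None]


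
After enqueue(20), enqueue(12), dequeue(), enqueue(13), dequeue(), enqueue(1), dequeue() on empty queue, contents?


enqueue(20) -> [20]
enqueue(12) -> [20, 12]
dequeue() returns 20 -> [12]
enqueue(13) -> [12, 13]
dequeue() returns 12 -> [13]
enqueue(1) -> [13, 1]
dequeue() returns 13 -> [1]
Final queue (front to back): [1]


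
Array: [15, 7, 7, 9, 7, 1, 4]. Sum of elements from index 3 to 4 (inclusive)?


Prefix sums: [0, 15, 22, 29, 38, 45, 46, 50]
Sum[3..4] = prefix[5] - prefix[3] = 45 - 29 = 16


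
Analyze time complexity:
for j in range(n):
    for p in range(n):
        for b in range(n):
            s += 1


Per nesting level: O(n) * O(n) * O(n) = O(n^3)
Complexity: O(n^3)


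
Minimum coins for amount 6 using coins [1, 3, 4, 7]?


dp[0]=0; dp[i]=1+min(dp[i-c] for c in coins)
...dp[1]=1, dp[2]=2, dp[3]=1, dp[4]=1, dp[5]=2, dp[6]=2
Minimum coins for 6 = 2


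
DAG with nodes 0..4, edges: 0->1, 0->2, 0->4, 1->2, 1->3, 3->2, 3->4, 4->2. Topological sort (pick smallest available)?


Kahn's algorithm, process smallest node first
Order: [0, 1, 3, 4, 2]


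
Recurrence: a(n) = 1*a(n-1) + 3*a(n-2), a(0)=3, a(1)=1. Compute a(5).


Build bottom-up:
...a(3)=13, a(4)=43, a(5)=1*43+3*13=82


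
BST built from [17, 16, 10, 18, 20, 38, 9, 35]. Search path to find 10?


BST root = 17
Search for 10: compare at each node
Path: [17, 16, 10]


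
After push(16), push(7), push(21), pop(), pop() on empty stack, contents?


push(16) -> [16]
push(7) -> [16, 7]
push(21) -> [16, 7, 21]
pop() returns 21 -> [16, 7]
pop() returns 7 -> [16]
Final stack (bottom to top): [16]


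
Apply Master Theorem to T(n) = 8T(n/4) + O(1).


a=8, b=4, c=0. log_4(8)=1.5 > c=0. Case 1: O(n^log_b(a)) = O(n^1.500)
Complexity: O(n^1.500)


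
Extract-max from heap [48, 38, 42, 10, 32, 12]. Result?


Max = 48
Replace root with last, heapify down
Resulting heap: [42, 38, 12, 10, 32]


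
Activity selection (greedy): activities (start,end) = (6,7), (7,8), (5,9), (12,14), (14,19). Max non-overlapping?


Greedy: pick earliest-ending, then skip overlaps.
Selected (4 activities): [(6, 7), (7, 8), (12, 14), (14, 19)]


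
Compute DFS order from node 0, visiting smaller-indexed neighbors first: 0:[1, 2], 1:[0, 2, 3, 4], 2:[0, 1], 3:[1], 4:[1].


DFS stack-based: start with [0]
Visit order: [0, 1, 2, 3, 4]


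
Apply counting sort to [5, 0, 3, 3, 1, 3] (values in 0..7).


Count array: [1, 1, 0, 3, 0, 1, 0, 0]
Reconstruct: [0, 1, 3, 3, 3, 5]


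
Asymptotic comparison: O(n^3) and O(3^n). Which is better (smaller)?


cubic grows slower than exponential (base 3)
O(n^3) is asymptotically smaller; O(3^n) grows faster


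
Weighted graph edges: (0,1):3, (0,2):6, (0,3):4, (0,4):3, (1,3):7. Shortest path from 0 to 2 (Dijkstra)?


Dijkstra from 0:
Distances: {0: 0, 1: 3, 2: 6, 3: 4, 4: 3}
Shortest distance to 2 = 6, path = [0, 2]


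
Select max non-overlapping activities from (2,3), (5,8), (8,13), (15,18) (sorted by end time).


Greedy: pick earliest-ending, then skip overlaps.
Selected (4 activities): [(2, 3), (5, 8), (8, 13), (15, 18)]


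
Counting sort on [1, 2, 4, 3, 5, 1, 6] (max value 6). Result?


Count array: [0, 2, 1, 1, 1, 1, 1]
Reconstruct: [1, 1, 2, 3, 4, 5, 6]


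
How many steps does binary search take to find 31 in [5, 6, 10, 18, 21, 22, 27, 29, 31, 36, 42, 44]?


Search for 31:
[0,11] mid=5 arr[5]=22
[6,11] mid=8 arr[8]=31
Total: 2 comparisons


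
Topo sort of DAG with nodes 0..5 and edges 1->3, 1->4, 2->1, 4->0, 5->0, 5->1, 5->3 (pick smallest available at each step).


Kahn's algorithm, process smallest node first
Order: [2, 5, 1, 3, 4, 0]


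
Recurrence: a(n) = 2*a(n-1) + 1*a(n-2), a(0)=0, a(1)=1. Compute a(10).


Build bottom-up:
...a(8)=408, a(9)=985, a(10)=2*985+1*408=2378


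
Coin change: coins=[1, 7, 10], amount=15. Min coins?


dp[0]=0; dp[i]=1+min(dp[i-c] for c in coins)
...dp[10]=1, dp[11]=2, dp[12]=3, dp[13]=4, dp[14]=2, dp[15]=3
Minimum coins for 15 = 3


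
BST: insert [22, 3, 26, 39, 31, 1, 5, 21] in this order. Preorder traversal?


Root = 22; build tree by BST insertion.
Preorder traversal: [22, 3, 1, 5, 21, 26, 39, 31]


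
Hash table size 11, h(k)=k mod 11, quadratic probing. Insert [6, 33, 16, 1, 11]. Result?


Insertions: 6->slot 6; 33->slot 0; 16->slot 5; 1->slot 1; 11->slot 4
Table: [33, 1, None, None, 11, 16, 6, None, None, None, None]


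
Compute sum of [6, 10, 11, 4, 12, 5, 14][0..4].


Prefix sums: [0, 6, 16, 27, 31, 43, 48, 62]
Sum[0..4] = prefix[5] - prefix[0] = 43 - 0 = 43


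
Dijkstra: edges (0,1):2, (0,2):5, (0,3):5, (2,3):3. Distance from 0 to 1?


Dijkstra from 0:
Distances: {0: 0, 1: 2, 2: 5, 3: 5}
Shortest distance to 1 = 2, path = [0, 1]


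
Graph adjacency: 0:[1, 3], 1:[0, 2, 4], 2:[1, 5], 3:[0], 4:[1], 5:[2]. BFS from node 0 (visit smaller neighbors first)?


BFS queue: start with [0]
Visit order: [0, 1, 3, 2, 4, 5]


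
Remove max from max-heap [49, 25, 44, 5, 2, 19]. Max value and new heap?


Max = 49
Replace root with last, heapify down
Resulting heap: [44, 25, 19, 5, 2]


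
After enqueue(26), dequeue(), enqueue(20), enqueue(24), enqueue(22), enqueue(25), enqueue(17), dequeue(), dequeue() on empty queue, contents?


enqueue(26) -> [26]
dequeue() returns 26 -> []
enqueue(20) -> [20]
enqueue(24) -> [20, 24]
enqueue(22) -> [20, 24, 22]
enqueue(25) -> [20, 24, 22, 25]
enqueue(17) -> [20, 24, 22, 25, 17]
dequeue() returns 20 -> [24, 22, 25, 17]
dequeue() returns 24 -> [22, 25, 17]
Final queue (front to back): [22, 25, 17]


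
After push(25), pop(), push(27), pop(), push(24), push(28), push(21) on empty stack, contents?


push(25) -> [25]
pop() returns 25 -> []
push(27) -> [27]
pop() returns 27 -> []
push(24) -> [24]
push(28) -> [24, 28]
push(21) -> [24, 28, 21]
Final stack (bottom to top): [24, 28, 21]


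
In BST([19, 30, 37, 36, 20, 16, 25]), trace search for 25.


BST root = 19
Search for 25: compare at each node
Path: [19, 30, 20, 25]


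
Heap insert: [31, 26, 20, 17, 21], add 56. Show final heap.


Append 56: [31, 26, 20, 17, 21, 56]
Bubble up: swap idx 5(56) with idx 2(20); swap idx 2(56) with idx 0(31)
Result: [56, 26, 31, 17, 21, 20]


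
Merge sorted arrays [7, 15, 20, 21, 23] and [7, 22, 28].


Compare heads, take smaller each step.
Merged: [7, 7, 15, 20, 21, 22, 23, 28]


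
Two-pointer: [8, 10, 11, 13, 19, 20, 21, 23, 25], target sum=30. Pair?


Two pointers: lo=0, hi=8
Found pair: (10, 20) summing to 30


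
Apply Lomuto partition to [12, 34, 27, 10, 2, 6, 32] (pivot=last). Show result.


Elements <= 32 go left of pivot.
Result: [12, 27, 10, 2, 6, 32, 34], pivot at index 5


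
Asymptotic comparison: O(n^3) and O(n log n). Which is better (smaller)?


linearithmic grows slower than cubic
O(n log n) is asymptotically smaller; O(n^3) grows faster


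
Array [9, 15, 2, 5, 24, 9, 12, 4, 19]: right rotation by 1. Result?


Right rotate by 1: [19, 9, 15, 2, 5, 24, 9, 12, 4]


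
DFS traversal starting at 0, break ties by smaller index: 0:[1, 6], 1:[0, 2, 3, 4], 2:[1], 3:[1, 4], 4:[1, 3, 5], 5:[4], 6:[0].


DFS stack-based: start with [0]
Visit order: [0, 1, 2, 3, 4, 5, 6]


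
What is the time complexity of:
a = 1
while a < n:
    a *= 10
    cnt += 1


Per nesting level: O(log n) = O(log n)
Complexity: O(log n)


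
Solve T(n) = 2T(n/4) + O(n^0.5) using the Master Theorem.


a=2, b=4, c=0.5. log_4(2)=0.5 = c=0.5. Case 2: O(n^c log n) = O(sqrt(n) log n)
Complexity: O(sqrt(n) log n)


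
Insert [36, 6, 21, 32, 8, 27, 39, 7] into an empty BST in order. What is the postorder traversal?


Root = 36; build tree by BST insertion.
Postorder traversal: [7, 8, 27, 32, 21, 6, 39, 36]


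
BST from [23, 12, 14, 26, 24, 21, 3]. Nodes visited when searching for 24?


BST root = 23
Search for 24: compare at each node
Path: [23, 26, 24]


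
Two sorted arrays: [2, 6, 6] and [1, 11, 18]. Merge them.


Compare heads, take smaller each step.
Merged: [1, 2, 6, 6, 11, 18]


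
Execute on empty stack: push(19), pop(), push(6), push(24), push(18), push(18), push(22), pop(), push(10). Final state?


push(19) -> [19]
pop() returns 19 -> []
push(6) -> [6]
push(24) -> [6, 24]
push(18) -> [6, 24, 18]
push(18) -> [6, 24, 18, 18]
push(22) -> [6, 24, 18, 18, 22]
pop() returns 22 -> [6, 24, 18, 18]
push(10) -> [6, 24, 18, 18, 10]
Final stack (bottom to top): [6, 24, 18, 18, 10]


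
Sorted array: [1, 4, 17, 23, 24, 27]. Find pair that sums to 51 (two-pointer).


Two pointers: lo=0, hi=5
Found pair: (24, 27) summing to 51


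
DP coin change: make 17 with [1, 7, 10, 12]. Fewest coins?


dp[0]=0; dp[i]=1+min(dp[i-c] for c in coins)
...dp[12]=1, dp[13]=2, dp[14]=2, dp[15]=3, dp[16]=4, dp[17]=2
Minimum coins for 17 = 2
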